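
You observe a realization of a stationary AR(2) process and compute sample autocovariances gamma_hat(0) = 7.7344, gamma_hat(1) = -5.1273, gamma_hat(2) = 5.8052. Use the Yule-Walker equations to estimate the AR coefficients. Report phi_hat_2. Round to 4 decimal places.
\hat\phi_{2} = 0.5550

The Yule-Walker equations for an AR(p) process read, in matrix form,
  Gamma_p phi = r_p,   with   (Gamma_p)_{ij} = gamma(|i - j|),
                       (r_p)_i = gamma(i),   i,j = 1..p.
Substitute the sample gammas (Toeplitz matrix and right-hand side of size 2):
  Gamma_p = [[7.7344, -5.1273], [-5.1273, 7.7344]]
  r_p     = [-5.1273, 5.8052]
Written out:
  7.7344 phi_1 - 5.1273 phi_2 = -5.1273
  -5.1273 phi_1 + 7.7344 phi_2 = 5.8052
Solve by Cramer's rule:
  det = gamma(0)^2 - gamma(1)^2 = (7.7344)^2 - (-5.1273)^2 = 59.82094336 - 26.28920529 = 33.53173807
  phi_hat_1 = [gamma(1) gamma(0) - gamma(1) gamma(2)] / det = [(-5.1273)(7.7344) - (-5.1273)(5.8052)] / 33.53173807 = -9.89158716 / 33.53173807 = -0.295
  phi_hat_2 = [gamma(0) gamma(2) - gamma(1)^2] / det = [(7.7344)(5.8052) - (-5.1273)^2] / 33.53173807 = 18.61053359 / 33.53173807 = 0.555
So phi_hat = [-0.2950, 0.5550].
Therefore phi_hat_2 = 0.5550.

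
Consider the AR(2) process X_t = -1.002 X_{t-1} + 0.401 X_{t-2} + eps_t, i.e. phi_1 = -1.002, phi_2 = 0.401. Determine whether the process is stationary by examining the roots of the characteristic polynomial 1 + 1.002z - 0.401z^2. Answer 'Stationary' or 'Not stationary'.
\text{Not stationary}

The AR(p) characteristic polynomial is P(z) = 1 + 1.002z - 0.401z^2.
Stationarity requires all roots to lie outside the unit circle, i.e. |z| > 1 for every root.
Set 1 + (1.002) z + (-0.401) z^2 = 0, i.e. a z^2 + b z + c = 0 with a = -0.401, b = 1.002, c = 1.
Discriminant D = b^2 - 4ac = (1.002)^2 - 4*(-0.401)*1 = 1.004004 - (-1.604) = 2.608004.
D >= 0, so the roots are real: z = (-b +/- sqrt(D)) / (2a) = (-1.002 +/- 1.614932) / (-0.802).
  z_1 = (-1.002 + 1.614932) / (-0.802) = -0.7643,   |z_1| = 0.7643.
  z_2 = (-1.002 - 1.614932) / (-0.802) = 3.263,   |z_2| = 3.263.
Moduli of all roots: 0.7643, 3.2630.
All moduli strictly greater than 1? No.
Verdict: Not stationary.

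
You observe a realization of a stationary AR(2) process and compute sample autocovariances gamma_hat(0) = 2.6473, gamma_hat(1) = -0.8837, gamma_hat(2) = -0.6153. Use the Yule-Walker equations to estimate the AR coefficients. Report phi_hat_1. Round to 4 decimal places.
\hat\phi_{1} = -0.4630

The Yule-Walker equations for an AR(p) process read, in matrix form,
  Gamma_p phi = r_p,   with   (Gamma_p)_{ij} = gamma(|i - j|),
                       (r_p)_i = gamma(i),   i,j = 1..p.
Substitute the sample gammas (Toeplitz matrix and right-hand side of size 2):
  Gamma_p = [[2.6473, -0.8837], [-0.8837, 2.6473]]
  r_p     = [-0.8837, -0.6153]
Written out:
  2.6473 phi_1 - 0.8837 phi_2 = -0.8837
  -0.8837 phi_1 + 2.6473 phi_2 = -0.6153
Solve by Cramer's rule:
  det = gamma(0)^2 - gamma(1)^2 = (2.6473)^2 - (-0.8837)^2 = 7.00819729 - 0.78092569 = 6.2272716
  phi_hat_1 = [gamma(1) gamma(0) - gamma(1) gamma(2)] / det = [(-0.8837)(2.6473) - (-0.8837)(-0.6153)] / 6.2272716 = -2.88315962 / 6.2272716 = -0.463
  phi_hat_2 = [gamma(0) gamma(2) - gamma(1)^2] / det = [(2.6473)(-0.6153) - (-0.8837)^2] / 6.2272716 = -2.40980938 / 6.2272716 = -0.387
So phi_hat = [-0.4630, -0.3870].
Therefore phi_hat_1 = -0.4630.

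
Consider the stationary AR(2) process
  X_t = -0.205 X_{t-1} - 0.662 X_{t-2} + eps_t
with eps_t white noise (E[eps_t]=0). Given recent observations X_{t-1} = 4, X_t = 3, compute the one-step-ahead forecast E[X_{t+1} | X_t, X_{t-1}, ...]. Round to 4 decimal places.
E[X_{t+1} \mid \mathcal F_t] = -3.2630

For an AR(p) model X_t = c + sum_i phi_i X_{t-i} + eps_t, the
one-step-ahead conditional mean is
  E[X_{t+1} | X_t, ...] = c + sum_i phi_i X_{t+1-i}.
Substitute known values:
  E[X_{t+1} | ...] = (-0.205) * (3) + (-0.662) * (4)
                   = -3.2630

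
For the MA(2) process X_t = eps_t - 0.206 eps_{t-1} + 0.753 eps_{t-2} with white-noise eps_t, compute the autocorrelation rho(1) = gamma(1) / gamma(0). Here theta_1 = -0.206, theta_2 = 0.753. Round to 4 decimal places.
\rho(1) = -0.2244

For an MA(q) process with theta_0 = 1, the autocovariance is
  gamma(k) = sigma^2 * sum_{i=0..q-k} theta_i * theta_{i+k},
and rho(k) = gamma(k) / gamma(0). Sigma^2 cancels.
  numerator   = (1)*(-0.206) + (-0.206)*(0.753) = -0.361118.
  denominator = (1)^2 + (-0.206)^2 + (0.753)^2 = 1.609445.
  rho(1) = -0.361118 / 1.609445 = -0.2244.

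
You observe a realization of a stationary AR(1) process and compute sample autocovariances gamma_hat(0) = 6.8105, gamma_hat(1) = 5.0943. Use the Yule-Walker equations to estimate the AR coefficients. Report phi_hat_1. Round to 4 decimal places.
\hat\phi_{1} = 0.7480

The Yule-Walker equations for an AR(p) process read, in matrix form,
  Gamma_p phi = r_p,   with   (Gamma_p)_{ij} = gamma(|i - j|),
                       (r_p)_i = gamma(i),   i,j = 1..p.
Substitute the sample gammas (Toeplitz matrix and right-hand side of size 1):
  Gamma_p = [[6.8105]]
  r_p     = [5.0943]
With p = 1 this is the single equation gamma(0) phi_1 = gamma(1):
  phi_hat_1 = gamma(1) / gamma(0) = 5.0943 / 6.8105 = 0.7480.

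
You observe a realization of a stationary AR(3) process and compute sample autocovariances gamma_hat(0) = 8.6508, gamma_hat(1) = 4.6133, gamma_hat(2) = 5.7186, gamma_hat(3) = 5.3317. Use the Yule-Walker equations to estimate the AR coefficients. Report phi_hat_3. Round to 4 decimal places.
\hat\phi_{3} = 0.3260

The Yule-Walker equations for an AR(p) process read, in matrix form,
  Gamma_p phi = r_p,   with   (Gamma_p)_{ij} = gamma(|i - j|),
                       (r_p)_i = gamma(i),   i,j = 1..p.
Substitute the sample gammas (Toeplitz matrix and right-hand side of size 3):
  Gamma_p = [[8.6508, 4.6133, 5.7186], [4.6133, 8.6508, 4.6133], [5.7186, 4.6133, 8.6508]]
  r_p     = [4.6133, 5.7186, 5.3317]
Written out (R1..R3):
  (R1) 8.6508 phi_1 + 4.6133 phi_2 + 5.7186 phi_3 = 4.6133
  (R2) 4.6133 phi_1 + 8.6508 phi_2 + 4.6133 phi_3 = 5.7186
  (R3) 5.7186 phi_1 + 4.6133 phi_2 + 8.6508 phi_3 = 5.3317
Gaussian elimination:
  R2 <- R2 - (4.6133/8.6508) R1 = R2 - (0.53328) R1:  6.190619 phi_2 + 1.563684 phi_3 = 3.258419
  R3 <- R3 - (5.7186/8.6508) R1 = R3 - (0.661049) R1:  1.563684 phi_2 + 4.870527 phi_3 = 2.282084
  R3 <- R3 - (1.563684/6.190619) R2 = R3 - (0.252589) R2:  4.475557 phi_3 = 1.459042
Back-substitution:
  phi_hat_3 = 1.459042 / 4.475557 = 0.326002
  phi_hat_2 = (3.258419 - (1.563684)(0.326002)) / 6.190619 = 0.444003
  phi_hat_1 = (4.6133 - (4.6133)(0.444003) - (5.7186)(0.326002)) / 8.6508 = 0.080999
So phi_hat = [0.0810, 0.4440, 0.3260].
Therefore phi_hat_3 = 0.3260.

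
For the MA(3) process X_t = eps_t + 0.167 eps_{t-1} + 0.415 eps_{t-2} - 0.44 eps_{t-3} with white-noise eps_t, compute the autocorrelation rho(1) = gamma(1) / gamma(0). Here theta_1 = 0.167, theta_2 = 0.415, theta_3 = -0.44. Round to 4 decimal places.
\rho(1) = 0.0385

For an MA(q) process with theta_0 = 1, the autocovariance is
  gamma(k) = sigma^2 * sum_{i=0..q-k} theta_i * theta_{i+k},
and rho(k) = gamma(k) / gamma(0). Sigma^2 cancels.
  numerator   = (1)*(0.167) + (0.167)*(0.415) + (0.415)*(-0.44) = 0.053705.
  denominator = (1)^2 + (0.167)^2 + (0.415)^2 + (-0.44)^2 = 1.393714.
  rho(1) = 0.053705 / 1.393714 = 0.0385.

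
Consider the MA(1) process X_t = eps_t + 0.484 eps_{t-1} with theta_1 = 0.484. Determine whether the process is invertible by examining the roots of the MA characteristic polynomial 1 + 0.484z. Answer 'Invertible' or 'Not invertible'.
\text{Invertible}

The MA(q) characteristic polynomial is P(z) = 1 + 0.484z.
Invertibility requires all roots to lie outside the unit circle, i.e. |z| > 1 for every root.
This is linear in z: 1 + (0.484) z = 0  =>  z = -1/(0.484) = -2.066116,  |z| = 2.066116.
Moduli of all roots: 2.0661.
All moduli strictly greater than 1? Yes.
Verdict: Invertible.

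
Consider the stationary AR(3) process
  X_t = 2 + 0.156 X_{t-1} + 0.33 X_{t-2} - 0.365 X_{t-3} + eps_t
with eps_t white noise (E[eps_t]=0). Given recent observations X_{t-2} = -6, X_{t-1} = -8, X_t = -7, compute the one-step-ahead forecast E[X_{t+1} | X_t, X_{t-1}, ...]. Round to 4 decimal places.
E[X_{t+1} \mid \mathcal F_t] = 0.4580

For an AR(p) model X_t = c + sum_i phi_i X_{t-i} + eps_t, the
one-step-ahead conditional mean is
  E[X_{t+1} | X_t, ...] = c + sum_i phi_i X_{t+1-i}.
Substitute known values:
  E[X_{t+1} | ...] = 2 + (0.156) * (-7) + (0.33) * (-8) + (-0.365) * (-6)
                   = 0.4580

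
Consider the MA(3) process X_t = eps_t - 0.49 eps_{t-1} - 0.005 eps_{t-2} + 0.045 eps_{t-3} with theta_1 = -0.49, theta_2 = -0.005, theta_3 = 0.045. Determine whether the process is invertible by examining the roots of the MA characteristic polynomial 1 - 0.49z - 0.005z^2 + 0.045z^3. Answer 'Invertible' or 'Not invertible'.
\text{Invertible}

The MA(q) characteristic polynomial is P(z) = 1 - 0.49z - 0.005z^2 + 0.045z^3.
Invertibility requires all roots to lie outside the unit circle, i.e. |z| > 1 for every root.
Degree 3: look for a simple real root z0 first, then factor out (1 - z/z0) and solve the remaining quadratic.
Testing z0 = -4: P(-4) = 1 + (-0.49)(-4) + (-0.005)(-4)^2 + (0.045)(-4)^3
  = 1 + (1.96) + (-0.08) + (-2.88) = 0.  So z_0 = -4 is a root, |z_0| = 4.
Divide out the factor (1 + 0.25 z) = (1 - z/z0) (since 1/z0 = -0.25):
  P(z) = (1 + 0.25 z)(1 + (-0.74) z + (0.18) z^2)
  [check: z-coef -0.74 - (-0.25) = -0.49; z^2-coef 0.18 - (-0.25)(-0.74) = -0.005; z^3-coef -(-0.25)(0.18) = 0.045.]
Remaining roots from the quadratic factor 1 + (-0.74) z + (0.18) z^2:
  Set 1 + (-0.74) z + (0.18) z^2 = 0, i.e. a z^2 + b z + c = 0 with a = 0.18, b = -0.74, c = 1.
  Discriminant D = b^2 - 4ac = (-0.74)^2 - 4*(0.18)*1 = 0.5476 - (0.72) = -0.1724.
  D < 0, so the roots are the complex-conjugate pair z = (-b +/- i sqrt(-D)) / (2a) = 2.0556 +/- 1.1534i.
  For a conjugate pair |z|^2 = z * conj(z) = (product of roots) = c/a = 1/(0.18) = 5.555556, so |z| = sqrt(5.555556) = 2.357 for both roots.
Moduli of all roots: 4.0000, 2.3570, 2.3570.
All moduli strictly greater than 1? Yes.
Verdict: Invertible.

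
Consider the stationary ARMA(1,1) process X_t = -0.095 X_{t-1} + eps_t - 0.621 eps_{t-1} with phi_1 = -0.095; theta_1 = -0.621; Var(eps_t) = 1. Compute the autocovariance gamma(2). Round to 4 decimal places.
\gamma(2) = 0.0727

Multiply the model equation by X_{t-k} and take expectations. With theta_0 = psi_0 = 1 and psi_j the MA(infinity) weights, this gives
  gamma(k) - sum_i phi_i gamma(k-i) = c_k,
  c_k = sigma^2 * sum_{j=k..q} theta_j psi_{j-k}   (c_k = 0 for k > q),
using gamma(-m) = gamma(m).
psi-weights needed (psi_j = theta_j + sum_i phi_i psi_{j-i}):
  psi_1 = theta_1 + phi_1 = -0.621 + (-0.095) = -0.716
Right-hand sides:
  c_0 = sigma^2 (1 + theta_1 psi_1) = 1 * (1 + (-0.621)(-0.716)) = 1 * 1.444636 = 1.444636
  c_1 = sigma^2 theta_1 = 1 * (-0.621) = -0.621
  c_2 = 0
Equations for k = 0 and k = 1 (AR order 1):
  gamma(0) = phi_1 gamma(1) + c_0
  gamma(1) = phi_1 gamma(0) + c_1
Substituting the second into the first: gamma(0) (1 - phi_1^2) = c_0 + phi_1 c_1, so
  gamma(0) = (c_0 + phi_1 c_1) / (1 - phi_1^2) = (1.444636 + (-0.095)(-0.621)) / (1 - (-0.095)^2) = 1.503631 / 0.990975 = 1.517325.
  gamma(1) = phi_1 gamma(0) + c_1 = (-0.095)(1.517325) + (-0.621) = -0.765146.
For k = 2 (> q): gamma(2) = phi_1 gamma(1) = (-0.095)(-0.765146) = 0.072689.
Therefore gamma(2) = 0.0727 (to 4 decimal places).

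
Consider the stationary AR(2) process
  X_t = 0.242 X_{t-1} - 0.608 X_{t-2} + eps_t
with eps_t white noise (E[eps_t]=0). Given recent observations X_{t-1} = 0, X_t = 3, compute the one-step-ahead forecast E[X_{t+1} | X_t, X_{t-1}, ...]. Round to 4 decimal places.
E[X_{t+1} \mid \mathcal F_t] = 0.7260

For an AR(p) model X_t = c + sum_i phi_i X_{t-i} + eps_t, the
one-step-ahead conditional mean is
  E[X_{t+1} | X_t, ...] = c + sum_i phi_i X_{t+1-i}.
Substitute known values:
  E[X_{t+1} | ...] = (0.242) * (3) + (-0.608) * (0)
                   = 0.7260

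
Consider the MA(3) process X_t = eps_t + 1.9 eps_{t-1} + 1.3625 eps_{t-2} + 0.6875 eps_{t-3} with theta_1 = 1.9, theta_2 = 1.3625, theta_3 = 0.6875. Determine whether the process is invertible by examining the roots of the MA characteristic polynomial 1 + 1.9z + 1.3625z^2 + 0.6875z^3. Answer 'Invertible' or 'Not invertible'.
\text{Not invertible}

The MA(q) characteristic polynomial is P(z) = 1 + 1.9z + 1.3625z^2 + 0.6875z^3.
Invertibility requires all roots to lie outside the unit circle, i.e. |z| > 1 for every root.
Degree 3: look for a simple real root z0 first, then factor out (1 - z/z0) and solve the remaining quadratic.
Testing z0 = -0.8: P(-0.8) = 1 + (1.9)(-0.8) + (1.3625)(-0.8)^2 + (0.6875)(-0.8)^3
  = 1 + (-1.52) + (0.872) + (-0.352) = 0.  So z_0 = -0.8 is a root, |z_0| = 0.8.
Divide out the factor (1 + 1.25 z) = (1 - z/z0) (since 1/z0 = -1.25):
  P(z) = (1 + 1.25 z)(1 + (0.65) z + (0.55) z^2)
  [check: z-coef 0.65 - (-1.25) = 1.9; z^2-coef 0.55 - (-1.25)(0.65) = 1.3625; z^3-coef -(-1.25)(0.55) = 0.6875.]
Remaining roots from the quadratic factor 1 + (0.65) z + (0.55) z^2:
  Set 1 + (0.65) z + (0.55) z^2 = 0, i.e. a z^2 + b z + c = 0 with a = 0.55, b = 0.65, c = 1.
  Discriminant D = b^2 - 4ac = (0.65)^2 - 4*(0.55)*1 = 0.4225 - (2.2) = -1.7775.
  D < 0, so the roots are the complex-conjugate pair z = (-b +/- i sqrt(-D)) / (2a) = -0.5909 +/- 1.212i.
  For a conjugate pair |z|^2 = z * conj(z) = (product of roots) = c/a = 1/(0.55) = 1.818182, so |z| = sqrt(1.818182) = 1.3484 for both roots.
Moduli of all roots: 0.8000, 1.3484, 1.3484.
All moduli strictly greater than 1? No.
Verdict: Not invertible.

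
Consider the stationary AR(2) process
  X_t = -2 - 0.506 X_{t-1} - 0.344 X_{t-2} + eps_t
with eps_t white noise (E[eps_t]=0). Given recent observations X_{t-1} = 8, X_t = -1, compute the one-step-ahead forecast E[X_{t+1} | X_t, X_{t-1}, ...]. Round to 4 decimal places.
E[X_{t+1} \mid \mathcal F_t] = -4.2460

For an AR(p) model X_t = c + sum_i phi_i X_{t-i} + eps_t, the
one-step-ahead conditional mean is
  E[X_{t+1} | X_t, ...] = c + sum_i phi_i X_{t+1-i}.
Substitute known values:
  E[X_{t+1} | ...] = -2 + (-0.506) * (-1) + (-0.344) * (8)
                   = -4.2460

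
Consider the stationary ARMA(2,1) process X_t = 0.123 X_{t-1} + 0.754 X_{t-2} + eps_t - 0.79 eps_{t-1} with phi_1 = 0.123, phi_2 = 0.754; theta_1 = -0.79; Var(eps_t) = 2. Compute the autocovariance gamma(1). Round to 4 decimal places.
\gamma(1) = -3.8453

Multiply the model equation by X_{t-k} and take expectations. With theta_0 = psi_0 = 1 and psi_j the MA(infinity) weights, this gives
  gamma(k) - sum_i phi_i gamma(k-i) = c_k,
  c_k = sigma^2 * sum_{j=k..q} theta_j psi_{j-k}   (c_k = 0 for k > q),
using gamma(-m) = gamma(m).
psi-weights needed (psi_j = theta_j + sum_i phi_i psi_{j-i}):
  psi_1 = theta_1 + phi_1 = -0.79 + (0.123) = -0.667
Right-hand sides:
  c_0 = sigma^2 (1 + theta_1 psi_1) = 2 * (1 + (-0.79)(-0.667)) = 2 * 1.52693 = 3.05386
  c_1 = sigma^2 theta_1 = 2 * (-0.79) = -1.58
  c_2 = 0
Equations for k = 0, 1, 2 (AR order 2, c_2 = 0):
  (E0) gamma(0) = phi_1 gamma(1) + phi_2 gamma(2) + c_0
  (E1) gamma(1) = phi_1 gamma(0) + phi_2 gamma(1) + c_1
  (E2) gamma(2) = phi_1 gamma(1) + phi_2 gamma(0)
From (E1): gamma(1) = A gamma(0) + B with
  A = phi_1 / (1 - phi_2) = 0.123 / 0.246 = 0.5,   B = c_1 / (1 - phi_2) = -1.58 / 0.246 = -6.422764.
Insert (E2) into (E0): gamma(0) (1 - phi_2^2) = phi_1 (1 + phi_2) gamma(1) + c_0.
  phi_1 (1 + phi_2) = (0.123)(1.754) = 0.215742,   1 - phi_2^2 = 0.431484.
Replace gamma(1) by A gamma(0) + B and collect gamma(0):
  gamma(0) [0.431484 - (0.215742)(0.5)] = (0.215742)(-6.422764) + 3.05386
  gamma(0) * 0.323613 = 1.6682
  gamma(0) = 1.6682 / 0.323613 = 5.154923.
  gamma(1) = A gamma(0) + B = (0.5)(5.154923) + (-6.422764) = -3.845303.
Therefore gamma(1) = -3.8453 (to 4 decimal places).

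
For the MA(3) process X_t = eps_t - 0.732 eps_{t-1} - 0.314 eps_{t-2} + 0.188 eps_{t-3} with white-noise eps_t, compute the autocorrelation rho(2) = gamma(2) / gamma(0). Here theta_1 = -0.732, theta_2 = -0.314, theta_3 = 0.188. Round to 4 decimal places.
\rho(2) = -0.2705

For an MA(q) process with theta_0 = 1, the autocovariance is
  gamma(k) = sigma^2 * sum_{i=0..q-k} theta_i * theta_{i+k},
and rho(k) = gamma(k) / gamma(0). Sigma^2 cancels.
  numerator   = (1)*(-0.314) + (-0.732)*(0.188) = -0.451616.
  denominator = (1)^2 + (-0.732)^2 + (-0.314)^2 + (0.188)^2 = 1.669764.
  rho(2) = -0.451616 / 1.669764 = -0.2705.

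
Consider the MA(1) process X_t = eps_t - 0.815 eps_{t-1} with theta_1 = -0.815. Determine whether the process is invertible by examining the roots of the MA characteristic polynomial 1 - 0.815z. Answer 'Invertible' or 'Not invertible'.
\text{Invertible}

The MA(q) characteristic polynomial is P(z) = 1 - 0.815z.
Invertibility requires all roots to lie outside the unit circle, i.e. |z| > 1 for every root.
This is linear in z: 1 + (-0.815) z = 0  =>  z = -1/(-0.815) = 1.226994,  |z| = 1.226994.
Moduli of all roots: 1.2270.
All moduli strictly greater than 1? Yes.
Verdict: Invertible.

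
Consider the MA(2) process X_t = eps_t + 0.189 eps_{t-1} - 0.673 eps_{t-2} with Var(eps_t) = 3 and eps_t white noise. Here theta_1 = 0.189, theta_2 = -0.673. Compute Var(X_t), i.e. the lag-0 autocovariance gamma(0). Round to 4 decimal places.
\gamma(0) = 4.4660

For an MA(q) process X_t = eps_t + sum_i theta_i eps_{t-i} with
Var(eps_t) = sigma^2, the variance is
  gamma(0) = sigma^2 * (1 + sum_i theta_i^2).
  sum_i theta_i^2 = (0.189)^2 + (-0.673)^2 = 0.035721 + 0.452929 = 0.48865.
  gamma(0) = 3 * (1 + 0.48865) = 3 * 1.48865 = 4.46595, which rounds to 4.4660.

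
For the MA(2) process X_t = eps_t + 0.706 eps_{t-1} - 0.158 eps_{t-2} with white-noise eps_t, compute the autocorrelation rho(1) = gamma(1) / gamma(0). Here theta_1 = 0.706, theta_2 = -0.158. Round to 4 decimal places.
\rho(1) = 0.3902

For an MA(q) process with theta_0 = 1, the autocovariance is
  gamma(k) = sigma^2 * sum_{i=0..q-k} theta_i * theta_{i+k},
and rho(k) = gamma(k) / gamma(0). Sigma^2 cancels.
  numerator   = (1)*(0.706) + (0.706)*(-0.158) = 0.594452.
  denominator = (1)^2 + (0.706)^2 + (-0.158)^2 = 1.5234.
  rho(1) = 0.594452 / 1.5234 = 0.3902.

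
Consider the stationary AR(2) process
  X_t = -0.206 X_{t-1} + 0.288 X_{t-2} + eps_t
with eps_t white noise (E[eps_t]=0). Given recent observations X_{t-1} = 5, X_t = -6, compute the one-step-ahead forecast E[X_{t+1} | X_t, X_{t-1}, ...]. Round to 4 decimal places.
E[X_{t+1} \mid \mathcal F_t] = 2.6760

For an AR(p) model X_t = c + sum_i phi_i X_{t-i} + eps_t, the
one-step-ahead conditional mean is
  E[X_{t+1} | X_t, ...] = c + sum_i phi_i X_{t+1-i}.
Substitute known values:
  E[X_{t+1} | ...] = (-0.206) * (-6) + (0.288) * (5)
                   = 2.6760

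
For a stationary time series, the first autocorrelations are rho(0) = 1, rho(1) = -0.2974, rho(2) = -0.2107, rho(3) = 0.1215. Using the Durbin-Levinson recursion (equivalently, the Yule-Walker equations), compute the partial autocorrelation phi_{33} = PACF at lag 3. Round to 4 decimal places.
\phi_{33} = -0.0729

The PACF at lag k is phi_{kk}, the last component of the solution
to the Yule-Walker system G_k phi = r_k where
  (G_k)_{ij} = rho(|i - j|), (r_k)_i = rho(i), i,j = 1..k.
Equivalently, Durbin-Levinson gives phi_{kk} iteratively:
  phi_{11} = rho(1)
  phi_{kk} = [rho(k) - sum_{j=1..k-1} phi_{k-1,j} rho(k-j)]
            / [1 - sum_{j=1..k-1} phi_{k-1,j} rho(j)],
  phi_{k,j} = phi_{k-1,j} - phi_{kk} phi_{k-1,k-j},  j = 1..k-1.
Step k = 1:
  phi_11 = rho(1) = -0.2974.
Step k = 2:
  phi_22 = [rho(2) - phi_11 rho(1)] / [1 - phi_11 rho(1)] = [-0.2107 - (-0.2974)(-0.2974)] / [1 - (-0.2974)(-0.2974)]
         = -0.29914676 / 0.91155324 = -0.328173.
  Update: phi_21 = phi_11 - phi_22 phi_11 = -0.2974 - (-0.328173)(-0.2974) = -0.394999.
Step k = 3:
  phi_33 = [rho(3) - phi_21 rho(2) - phi_22 rho(1)] / [1 - phi_21 rho(1) - phi_22 rho(2)]
    numerator   = 0.1215 - (-0.394999)(-0.2107) - (-0.328173)(-0.2974) = -0.05932471
    denominator = 1 - (-0.394999)(-0.2974) - (-0.328173)(-0.2107) = 0.81338148
  phi_33 = -0.05932471 / 0.81338148 = -0.0729.
Therefore phi_{33} = -0.0729.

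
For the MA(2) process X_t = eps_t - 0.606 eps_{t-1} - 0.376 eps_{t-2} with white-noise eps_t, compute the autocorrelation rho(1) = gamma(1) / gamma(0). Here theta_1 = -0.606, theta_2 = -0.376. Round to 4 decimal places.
\rho(1) = -0.2507

For an MA(q) process with theta_0 = 1, the autocovariance is
  gamma(k) = sigma^2 * sum_{i=0..q-k} theta_i * theta_{i+k},
and rho(k) = gamma(k) / gamma(0). Sigma^2 cancels.
  numerator   = (1)*(-0.606) + (-0.606)*(-0.376) = -0.378144.
  denominator = (1)^2 + (-0.606)^2 + (-0.376)^2 = 1.508612.
  rho(1) = -0.378144 / 1.508612 = -0.2507.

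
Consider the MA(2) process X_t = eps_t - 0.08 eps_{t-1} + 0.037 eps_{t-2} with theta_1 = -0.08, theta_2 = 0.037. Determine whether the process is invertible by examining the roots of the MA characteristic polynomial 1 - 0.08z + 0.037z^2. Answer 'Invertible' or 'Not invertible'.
\text{Invertible}

The MA(q) characteristic polynomial is P(z) = 1 - 0.08z + 0.037z^2.
Invertibility requires all roots to lie outside the unit circle, i.e. |z| > 1 for every root.
Set 1 + (-0.08) z + (0.037) z^2 = 0, i.e. a z^2 + b z + c = 0 with a = 0.037, b = -0.08, c = 1.
Discriminant D = b^2 - 4ac = (-0.08)^2 - 4*(0.037)*1 = 0.0064 - (0.148) = -0.1416.
D < 0, so the roots are the complex-conjugate pair z = (-b +/- i sqrt(-D)) / (2a) = 1.0811 +/- 5.0851i.
For a conjugate pair |z|^2 = z * conj(z) = (product of roots) = c/a = 1/(0.037) = 27.027027, so |z| = sqrt(27.027027) = 5.1988 for both roots.
Moduli of all roots: 5.1988, 5.1988.
All moduli strictly greater than 1? Yes.
Verdict: Invertible.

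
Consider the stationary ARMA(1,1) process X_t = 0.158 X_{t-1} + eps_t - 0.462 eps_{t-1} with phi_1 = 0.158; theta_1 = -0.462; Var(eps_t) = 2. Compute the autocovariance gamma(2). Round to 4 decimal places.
\gamma(2) = -0.0913

Multiply the model equation by X_{t-k} and take expectations. With theta_0 = psi_0 = 1 and psi_j the MA(infinity) weights, this gives
  gamma(k) - sum_i phi_i gamma(k-i) = c_k,
  c_k = sigma^2 * sum_{j=k..q} theta_j psi_{j-k}   (c_k = 0 for k > q),
using gamma(-m) = gamma(m).
psi-weights needed (psi_j = theta_j + sum_i phi_i psi_{j-i}):
  psi_1 = theta_1 + phi_1 = -0.462 + (0.158) = -0.304
Right-hand sides:
  c_0 = sigma^2 (1 + theta_1 psi_1) = 2 * (1 + (-0.462)(-0.304)) = 2 * 1.140448 = 2.280896
  c_1 = sigma^2 theta_1 = 2 * (-0.462) = -0.924
  c_2 = 0
Equations for k = 0 and k = 1 (AR order 1):
  gamma(0) = phi_1 gamma(1) + c_0
  gamma(1) = phi_1 gamma(0) + c_1
Substituting the second into the first: gamma(0) (1 - phi_1^2) = c_0 + phi_1 c_1, so
  gamma(0) = (c_0 + phi_1 c_1) / (1 - phi_1^2) = (2.280896 + (0.158)(-0.924)) / (1 - (0.158)^2) = 2.134904 / 0.975036 = 2.189564.
  gamma(1) = phi_1 gamma(0) + c_1 = (0.158)(2.189564) + (-0.924) = -0.578049.
For k = 2 (> q): gamma(2) = phi_1 gamma(1) = (0.158)(-0.578049) = -0.091332.
Therefore gamma(2) = -0.0913 (to 4 decimal places).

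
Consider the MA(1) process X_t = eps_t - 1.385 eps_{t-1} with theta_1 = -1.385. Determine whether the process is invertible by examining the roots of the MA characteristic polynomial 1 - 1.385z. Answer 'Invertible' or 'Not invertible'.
\text{Not invertible}

The MA(q) characteristic polynomial is P(z) = 1 - 1.385z.
Invertibility requires all roots to lie outside the unit circle, i.e. |z| > 1 for every root.
This is linear in z: 1 + (-1.385) z = 0  =>  z = -1/(-1.385) = 0.722022,  |z| = 0.722022.
Moduli of all roots: 0.7220.
All moduli strictly greater than 1? No.
Verdict: Not invertible.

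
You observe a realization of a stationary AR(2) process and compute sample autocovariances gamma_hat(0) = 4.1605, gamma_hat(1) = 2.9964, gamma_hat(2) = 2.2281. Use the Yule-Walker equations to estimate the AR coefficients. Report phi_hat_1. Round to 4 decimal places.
\hat\phi_{1} = 0.6950

The Yule-Walker equations for an AR(p) process read, in matrix form,
  Gamma_p phi = r_p,   with   (Gamma_p)_{ij} = gamma(|i - j|),
                       (r_p)_i = gamma(i),   i,j = 1..p.
Substitute the sample gammas (Toeplitz matrix and right-hand side of size 2):
  Gamma_p = [[4.1605, 2.9964], [2.9964, 4.1605]]
  r_p     = [2.9964, 2.2281]
Written out:
  4.1605 phi_1 + 2.9964 phi_2 = 2.9964
  2.9964 phi_1 + 4.1605 phi_2 = 2.2281
Solve by Cramer's rule:
  det = gamma(0)^2 - gamma(1)^2 = (4.1605)^2 - (2.9964)^2 = 17.30976025 - 8.97841296 = 8.33134729
  phi_hat_1 = [gamma(1) gamma(0) - gamma(1) gamma(2)] / det = [(2.9964)(4.1605) - (2.9964)(2.2281)] / 8.33134729 = 5.79024336 / 8.33134729 = 0.695
  phi_hat_2 = [gamma(0) gamma(2) - gamma(1)^2] / det = [(4.1605)(2.2281) - (2.9964)^2] / 8.33134729 = 0.29159709 / 8.33134729 = 0.035
So phi_hat = [0.6950, 0.0350].
Therefore phi_hat_1 = 0.6950.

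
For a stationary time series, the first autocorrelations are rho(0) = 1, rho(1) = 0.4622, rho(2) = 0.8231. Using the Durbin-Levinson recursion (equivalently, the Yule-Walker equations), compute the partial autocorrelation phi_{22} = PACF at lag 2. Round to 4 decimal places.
\phi_{22} = 0.7750

The PACF at lag k is phi_{kk}, the last component of the solution
to the Yule-Walker system G_k phi = r_k where
  (G_k)_{ij} = rho(|i - j|), (r_k)_i = rho(i), i,j = 1..k.
Equivalently, Durbin-Levinson gives phi_{kk} iteratively:
  phi_{11} = rho(1)
  phi_{kk} = [rho(k) - sum_{j=1..k-1} phi_{k-1,j} rho(k-j)]
            / [1 - sum_{j=1..k-1} phi_{k-1,j} rho(j)],
  phi_{k,j} = phi_{k-1,j} - phi_{kk} phi_{k-1,k-j},  j = 1..k-1.
Step k = 1:
  phi_11 = rho(1) = 0.4622.
Step k = 2:
  phi_22 = [rho(2) - phi_11 rho(1)] / [1 - phi_11 rho(1)] = [0.8231 - (0.4622)(0.4622)] / [1 - (0.4622)(0.4622)]
         = 0.60947116 / 0.78637116 = 0.775.
Therefore phi_{22} = 0.7750.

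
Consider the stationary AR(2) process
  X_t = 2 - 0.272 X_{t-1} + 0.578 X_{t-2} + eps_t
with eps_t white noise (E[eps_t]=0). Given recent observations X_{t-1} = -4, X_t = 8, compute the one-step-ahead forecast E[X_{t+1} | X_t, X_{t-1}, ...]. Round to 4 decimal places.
E[X_{t+1} \mid \mathcal F_t] = -2.4880

For an AR(p) model X_t = c + sum_i phi_i X_{t-i} + eps_t, the
one-step-ahead conditional mean is
  E[X_{t+1} | X_t, ...] = c + sum_i phi_i X_{t+1-i}.
Substitute known values:
  E[X_{t+1} | ...] = 2 + (-0.272) * (8) + (0.578) * (-4)
                   = -2.4880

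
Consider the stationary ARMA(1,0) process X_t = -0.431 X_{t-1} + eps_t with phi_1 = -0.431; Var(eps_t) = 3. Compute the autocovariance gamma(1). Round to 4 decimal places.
\gamma(1) = -1.5880

Multiply the model equation by X_{t-k} and take expectations. With theta_0 = psi_0 = 1 and psi_j the MA(infinity) weights, this gives
  gamma(k) - sum_i phi_i gamma(k-i) = c_k,
  c_k = sigma^2 * sum_{j=k..q} theta_j psi_{j-k}   (c_k = 0 for k > q),
using gamma(-m) = gamma(m).
Pure AR (q = 0): c_0 = sigma^2 = 3, c_k = 0 for k >= 1.
Equations for k = 0 and k = 1 (AR order 1):
  gamma(0) = phi_1 gamma(1) + c_0
  gamma(1) = phi_1 gamma(0) + c_1
Substituting the second into the first: gamma(0) (1 - phi_1^2) = c_0 + phi_1 c_1, so
  gamma(0) = c_0 / (1 - phi_1^2) = 3 / (1 - (-0.431)^2) = 3 / 0.814239 = 3.684422.
  gamma(1) = phi_1 gamma(0) = (-0.431)(3.684422) = -1.587986.
Therefore gamma(1) = -1.5880 (to 4 decimal places).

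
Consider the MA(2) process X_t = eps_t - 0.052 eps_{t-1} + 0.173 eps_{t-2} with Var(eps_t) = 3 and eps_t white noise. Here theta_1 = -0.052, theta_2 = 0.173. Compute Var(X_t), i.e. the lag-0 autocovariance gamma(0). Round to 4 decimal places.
\gamma(0) = 3.0979

For an MA(q) process X_t = eps_t + sum_i theta_i eps_{t-i} with
Var(eps_t) = sigma^2, the variance is
  gamma(0) = sigma^2 * (1 + sum_i theta_i^2).
  sum_i theta_i^2 = (-0.052)^2 + (0.173)^2 = 0.002704 + 0.029929 = 0.032633.
  gamma(0) = 3 * (1 + 0.032633) = 3 * 1.032633 = 3.097899, which rounds to 3.0979.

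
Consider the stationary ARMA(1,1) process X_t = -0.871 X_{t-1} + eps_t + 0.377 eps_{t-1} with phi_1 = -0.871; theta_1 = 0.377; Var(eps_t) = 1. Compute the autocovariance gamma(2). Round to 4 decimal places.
\gamma(2) = 1.1973

Multiply the model equation by X_{t-k} and take expectations. With theta_0 = psi_0 = 1 and psi_j the MA(infinity) weights, this gives
  gamma(k) - sum_i phi_i gamma(k-i) = c_k,
  c_k = sigma^2 * sum_{j=k..q} theta_j psi_{j-k}   (c_k = 0 for k > q),
using gamma(-m) = gamma(m).
psi-weights needed (psi_j = theta_j + sum_i phi_i psi_{j-i}):
  psi_1 = theta_1 + phi_1 = 0.377 + (-0.871) = -0.494
Right-hand sides:
  c_0 = sigma^2 (1 + theta_1 psi_1) = 1 * (1 + (0.377)(-0.494)) = 1 * 0.813762 = 0.813762
  c_1 = sigma^2 theta_1 = 1 * (0.377) = 0.377
  c_2 = 0
Equations for k = 0 and k = 1 (AR order 1):
  gamma(0) = phi_1 gamma(1) + c_0
  gamma(1) = phi_1 gamma(0) + c_1
Substituting the second into the first: gamma(0) (1 - phi_1^2) = c_0 + phi_1 c_1, so
  gamma(0) = (c_0 + phi_1 c_1) / (1 - phi_1^2) = (0.813762 + (-0.871)(0.377)) / (1 - (-0.871)^2) = 0.485395 / 0.241359 = 2.011091.
  gamma(1) = phi_1 gamma(0) + c_1 = (-0.871)(2.011091) + (0.377) = -1.374661.
For k = 2 (> q): gamma(2) = phi_1 gamma(1) = (-0.871)(-1.374661) = 1.197329.
Therefore gamma(2) = 1.1973 (to 4 decimal places).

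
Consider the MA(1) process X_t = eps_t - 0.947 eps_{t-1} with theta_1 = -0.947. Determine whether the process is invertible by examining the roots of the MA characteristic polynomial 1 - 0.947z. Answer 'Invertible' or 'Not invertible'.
\text{Invertible}

The MA(q) characteristic polynomial is P(z) = 1 - 0.947z.
Invertibility requires all roots to lie outside the unit circle, i.e. |z| > 1 for every root.
This is linear in z: 1 + (-0.947) z = 0  =>  z = -1/(-0.947) = 1.055966,  |z| = 1.055966.
Moduli of all roots: 1.0560.
All moduli strictly greater than 1? Yes.
Verdict: Invertible.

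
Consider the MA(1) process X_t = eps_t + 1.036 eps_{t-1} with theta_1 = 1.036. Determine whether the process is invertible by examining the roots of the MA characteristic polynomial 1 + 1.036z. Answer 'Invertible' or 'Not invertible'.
\text{Not invertible}

The MA(q) characteristic polynomial is P(z) = 1 + 1.036z.
Invertibility requires all roots to lie outside the unit circle, i.e. |z| > 1 for every root.
This is linear in z: 1 + (1.036) z = 0  =>  z = -1/(1.036) = -0.965251,  |z| = 0.965251.
Moduli of all roots: 0.9653.
All moduli strictly greater than 1? No.
Verdict: Not invertible.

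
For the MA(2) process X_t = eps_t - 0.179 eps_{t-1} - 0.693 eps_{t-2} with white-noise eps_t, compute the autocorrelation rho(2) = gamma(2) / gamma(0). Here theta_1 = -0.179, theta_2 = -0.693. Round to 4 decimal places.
\rho(2) = -0.4582

For an MA(q) process with theta_0 = 1, the autocovariance is
  gamma(k) = sigma^2 * sum_{i=0..q-k} theta_i * theta_{i+k},
and rho(k) = gamma(k) / gamma(0). Sigma^2 cancels.
  numerator   = (1)*(-0.693) = -0.693.
  denominator = (1)^2 + (-0.179)^2 + (-0.693)^2 = 1.51229.
  rho(2) = -0.693 / 1.51229 = -0.4582.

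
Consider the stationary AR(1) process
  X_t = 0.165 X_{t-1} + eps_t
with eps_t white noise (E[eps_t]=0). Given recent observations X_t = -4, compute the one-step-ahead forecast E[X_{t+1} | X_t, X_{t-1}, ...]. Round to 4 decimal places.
E[X_{t+1} \mid \mathcal F_t] = -0.6600

For an AR(p) model X_t = c + sum_i phi_i X_{t-i} + eps_t, the
one-step-ahead conditional mean is
  E[X_{t+1} | X_t, ...] = c + sum_i phi_i X_{t+1-i}.
Substitute known values:
  E[X_{t+1} | ...] = (0.165) * (-4)
                   = -0.6600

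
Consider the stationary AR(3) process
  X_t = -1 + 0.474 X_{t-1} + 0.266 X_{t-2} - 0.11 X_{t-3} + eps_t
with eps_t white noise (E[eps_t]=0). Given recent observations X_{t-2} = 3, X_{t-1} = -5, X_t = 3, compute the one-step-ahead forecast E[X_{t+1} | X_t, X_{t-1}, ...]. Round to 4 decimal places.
E[X_{t+1} \mid \mathcal F_t] = -1.2380

For an AR(p) model X_t = c + sum_i phi_i X_{t-i} + eps_t, the
one-step-ahead conditional mean is
  E[X_{t+1} | X_t, ...] = c + sum_i phi_i X_{t+1-i}.
Substitute known values:
  E[X_{t+1} | ...] = -1 + (0.474) * (3) + (0.266) * (-5) + (-0.11) * (3)
                   = -1.2380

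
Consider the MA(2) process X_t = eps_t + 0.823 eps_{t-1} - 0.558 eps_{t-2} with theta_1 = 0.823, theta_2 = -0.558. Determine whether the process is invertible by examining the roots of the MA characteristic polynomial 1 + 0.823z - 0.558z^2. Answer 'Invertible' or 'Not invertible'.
\text{Not invertible}

The MA(q) characteristic polynomial is P(z) = 1 + 0.823z - 0.558z^2.
Invertibility requires all roots to lie outside the unit circle, i.e. |z| > 1 for every root.
Set 1 + (0.823) z + (-0.558) z^2 = 0, i.e. a z^2 + b z + c = 0 with a = -0.558, b = 0.823, c = 1.
Discriminant D = b^2 - 4ac = (0.823)^2 - 4*(-0.558)*1 = 0.677329 - (-2.232) = 2.909329.
D >= 0, so the roots are real: z = (-b +/- sqrt(D)) / (2a) = (-0.823 +/- 1.705676) / (-1.116).
  z_1 = (-0.823 + 1.705676) / (-1.116) = -0.7909,   |z_1| = 0.7909.
  z_2 = (-0.823 - 1.705676) / (-1.116) = 2.2658,   |z_2| = 2.2658.
Moduli of all roots: 0.7909, 2.2658.
All moduli strictly greater than 1? No.
Verdict: Not invertible.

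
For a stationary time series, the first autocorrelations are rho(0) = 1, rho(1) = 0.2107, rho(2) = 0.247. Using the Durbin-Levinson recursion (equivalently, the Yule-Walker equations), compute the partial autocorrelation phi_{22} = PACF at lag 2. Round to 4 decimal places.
\phi_{22} = 0.2120

The PACF at lag k is phi_{kk}, the last component of the solution
to the Yule-Walker system G_k phi = r_k where
  (G_k)_{ij} = rho(|i - j|), (r_k)_i = rho(i), i,j = 1..k.
Equivalently, Durbin-Levinson gives phi_{kk} iteratively:
  phi_{11} = rho(1)
  phi_{kk} = [rho(k) - sum_{j=1..k-1} phi_{k-1,j} rho(k-j)]
            / [1 - sum_{j=1..k-1} phi_{k-1,j} rho(j)],
  phi_{k,j} = phi_{k-1,j} - phi_{kk} phi_{k-1,k-j},  j = 1..k-1.
Step k = 1:
  phi_11 = rho(1) = 0.2107.
Step k = 2:
  phi_22 = [rho(2) - phi_11 rho(1)] / [1 - phi_11 rho(1)] = [0.247 - (0.2107)(0.2107)] / [1 - (0.2107)(0.2107)]
         = 0.20260551 / 0.95560551 = 0.212.
Therefore phi_{22} = 0.2120.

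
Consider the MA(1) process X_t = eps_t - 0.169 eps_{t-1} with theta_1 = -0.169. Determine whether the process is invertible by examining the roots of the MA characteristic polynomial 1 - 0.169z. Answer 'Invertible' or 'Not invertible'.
\text{Invertible}

The MA(q) characteristic polynomial is P(z) = 1 - 0.169z.
Invertibility requires all roots to lie outside the unit circle, i.e. |z| > 1 for every root.
This is linear in z: 1 + (-0.169) z = 0  =>  z = -1/(-0.169) = 5.91716,  |z| = 5.91716.
Moduli of all roots: 5.9172.
All moduli strictly greater than 1? Yes.
Verdict: Invertible.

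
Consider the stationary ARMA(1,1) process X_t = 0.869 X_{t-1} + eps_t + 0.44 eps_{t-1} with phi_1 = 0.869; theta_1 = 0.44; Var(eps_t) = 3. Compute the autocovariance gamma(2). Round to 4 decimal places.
\gamma(2) = 19.2673

Multiply the model equation by X_{t-k} and take expectations. With theta_0 = psi_0 = 1 and psi_j the MA(infinity) weights, this gives
  gamma(k) - sum_i phi_i gamma(k-i) = c_k,
  c_k = sigma^2 * sum_{j=k..q} theta_j psi_{j-k}   (c_k = 0 for k > q),
using gamma(-m) = gamma(m).
psi-weights needed (psi_j = theta_j + sum_i phi_i psi_{j-i}):
  psi_1 = theta_1 + phi_1 = 0.44 + (0.869) = 1.309
Right-hand sides:
  c_0 = sigma^2 (1 + theta_1 psi_1) = 3 * (1 + (0.44)(1.309)) = 3 * 1.57596 = 4.72788
  c_1 = sigma^2 theta_1 = 3 * (0.44) = 1.32
  c_2 = 0
Equations for k = 0 and k = 1 (AR order 1):
  gamma(0) = phi_1 gamma(1) + c_0
  gamma(1) = phi_1 gamma(0) + c_1
Substituting the second into the first: gamma(0) (1 - phi_1^2) = c_0 + phi_1 c_1, so
  gamma(0) = (c_0 + phi_1 c_1) / (1 - phi_1^2) = (4.72788 + (0.869)(1.32)) / (1 - (0.869)^2) = 5.87496 / 0.244839 = 23.995197.
  gamma(1) = phi_1 gamma(0) + c_1 = (0.869)(23.995197) + (1.32) = 22.171826.
For k = 2 (> q): gamma(2) = phi_1 gamma(1) = (0.869)(22.171826) = 19.267317.
Therefore gamma(2) = 19.2673 (to 4 decimal places).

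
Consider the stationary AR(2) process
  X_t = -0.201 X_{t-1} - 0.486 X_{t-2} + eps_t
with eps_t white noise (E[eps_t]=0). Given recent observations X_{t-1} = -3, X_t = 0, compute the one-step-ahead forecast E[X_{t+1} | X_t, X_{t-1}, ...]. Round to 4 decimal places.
E[X_{t+1} \mid \mathcal F_t] = 1.4580

For an AR(p) model X_t = c + sum_i phi_i X_{t-i} + eps_t, the
one-step-ahead conditional mean is
  E[X_{t+1} | X_t, ...] = c + sum_i phi_i X_{t+1-i}.
Substitute known values:
  E[X_{t+1} | ...] = (-0.201) * (0) + (-0.486) * (-3)
                   = 1.4580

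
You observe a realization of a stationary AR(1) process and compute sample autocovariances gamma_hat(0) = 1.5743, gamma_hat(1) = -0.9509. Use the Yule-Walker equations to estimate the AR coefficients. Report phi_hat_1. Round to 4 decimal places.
\hat\phi_{1} = -0.6040

The Yule-Walker equations for an AR(p) process read, in matrix form,
  Gamma_p phi = r_p,   with   (Gamma_p)_{ij} = gamma(|i - j|),
                       (r_p)_i = gamma(i),   i,j = 1..p.
Substitute the sample gammas (Toeplitz matrix and right-hand side of size 1):
  Gamma_p = [[1.5743]]
  r_p     = [-0.9509]
With p = 1 this is the single equation gamma(0) phi_1 = gamma(1):
  phi_hat_1 = gamma(1) / gamma(0) = -0.9509 / 1.5743 = -0.6040.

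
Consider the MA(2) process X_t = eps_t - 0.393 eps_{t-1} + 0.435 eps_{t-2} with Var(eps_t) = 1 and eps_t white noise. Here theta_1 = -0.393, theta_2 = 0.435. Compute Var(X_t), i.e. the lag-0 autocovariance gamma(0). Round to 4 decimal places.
\gamma(0) = 1.3437

For an MA(q) process X_t = eps_t + sum_i theta_i eps_{t-i} with
Var(eps_t) = sigma^2, the variance is
  gamma(0) = sigma^2 * (1 + sum_i theta_i^2).
  sum_i theta_i^2 = (-0.393)^2 + (0.435)^2 = 0.154449 + 0.189225 = 0.343674.
  gamma(0) = 1 * (1 + 0.343674) = 1 * 1.343674 = 1.343674, which rounds to 1.3437.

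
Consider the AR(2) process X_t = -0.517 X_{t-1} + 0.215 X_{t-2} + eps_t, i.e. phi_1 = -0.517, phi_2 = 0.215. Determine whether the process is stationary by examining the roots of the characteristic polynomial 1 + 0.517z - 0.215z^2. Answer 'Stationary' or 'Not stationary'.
\text{Stationary}

The AR(p) characteristic polynomial is P(z) = 1 + 0.517z - 0.215z^2.
Stationarity requires all roots to lie outside the unit circle, i.e. |z| > 1 for every root.
Set 1 + (0.517) z + (-0.215) z^2 = 0, i.e. a z^2 + b z + c = 0 with a = -0.215, b = 0.517, c = 1.
Discriminant D = b^2 - 4ac = (0.517)^2 - 4*(-0.215)*1 = 0.267289 - (-0.86) = 1.127289.
D >= 0, so the roots are real: z = (-b +/- sqrt(D)) / (2a) = (-0.517 +/- 1.061739) / (-0.43).
  z_1 = (-0.517 + 1.061739) / (-0.43) = -1.2668,   |z_1| = 1.2668.
  z_2 = (-0.517 - 1.061739) / (-0.43) = 3.6715,   |z_2| = 3.6715.
Moduli of all roots: 1.2668, 3.6715.
All moduli strictly greater than 1? Yes.
Verdict: Stationary.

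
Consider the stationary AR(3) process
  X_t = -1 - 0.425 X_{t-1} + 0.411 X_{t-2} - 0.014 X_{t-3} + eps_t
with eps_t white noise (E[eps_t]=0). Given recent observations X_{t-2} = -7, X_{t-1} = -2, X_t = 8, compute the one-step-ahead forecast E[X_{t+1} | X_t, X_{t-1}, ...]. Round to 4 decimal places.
E[X_{t+1} \mid \mathcal F_t] = -5.1240

For an AR(p) model X_t = c + sum_i phi_i X_{t-i} + eps_t, the
one-step-ahead conditional mean is
  E[X_{t+1} | X_t, ...] = c + sum_i phi_i X_{t+1-i}.
Substitute known values:
  E[X_{t+1} | ...] = -1 + (-0.425) * (8) + (0.411) * (-2) + (-0.014) * (-7)
                   = -5.1240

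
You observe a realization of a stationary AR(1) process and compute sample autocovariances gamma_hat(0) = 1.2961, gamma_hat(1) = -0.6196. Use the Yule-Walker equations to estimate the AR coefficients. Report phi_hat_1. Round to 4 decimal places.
\hat\phi_{1} = -0.4780

The Yule-Walker equations for an AR(p) process read, in matrix form,
  Gamma_p phi = r_p,   with   (Gamma_p)_{ij} = gamma(|i - j|),
                       (r_p)_i = gamma(i),   i,j = 1..p.
Substitute the sample gammas (Toeplitz matrix and right-hand side of size 1):
  Gamma_p = [[1.2961]]
  r_p     = [-0.6196]
With p = 1 this is the single equation gamma(0) phi_1 = gamma(1):
  phi_hat_1 = gamma(1) / gamma(0) = -0.6196 / 1.2961 = -0.4780.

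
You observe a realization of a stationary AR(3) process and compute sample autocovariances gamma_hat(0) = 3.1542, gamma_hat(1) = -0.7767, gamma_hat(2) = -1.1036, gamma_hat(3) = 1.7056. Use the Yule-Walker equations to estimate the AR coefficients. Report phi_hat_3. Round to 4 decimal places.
\hat\phi_{3} = 0.4070

The Yule-Walker equations for an AR(p) process read, in matrix form,
  Gamma_p phi = r_p,   with   (Gamma_p)_{ij} = gamma(|i - j|),
                       (r_p)_i = gamma(i),   i,j = 1..p.
Substitute the sample gammas (Toeplitz matrix and right-hand side of size 3):
  Gamma_p = [[3.1542, -0.7767, -1.1036], [-0.7767, 3.1542, -0.7767], [-1.1036, -0.7767, 3.1542]]
  r_p     = [-0.7767, -1.1036, 1.7056]
Written out (R1..R3):
  (R1) 3.1542 phi_1 - 0.7767 phi_2 - 1.1036 phi_3 = -0.7767
  (R2) -0.7767 phi_1 + 3.1542 phi_2 - 0.7767 phi_3 = -1.1036
  (R3) -1.1036 phi_1 - 0.7767 phi_2 + 3.1542 phi_3 = 1.7056
Gaussian elimination:
  R2 <- R2 - (-0.7767/3.1542) R1 = R2 - (-0.246243) R1:  2.962943 phi_2 - 1.048454 phi_3 = -1.294857
  R3 <- R3 - (-1.1036/3.1542) R1 = R3 - (-0.349883) R1:  -1.048454 phi_2 + 2.768069 phi_3 = 1.433846
  R3 <- R3 - (-1.048454/2.962943) R2 = R3 - (-0.353856) R2:  2.397068 phi_3 = 0.975654
Back-substitution:
  phi_hat_3 = 0.975654 / 2.397068 = 0.40702
  phi_hat_2 = (-1.294857 - (-1.048454)(0.40702)) / 2.962943 = -0.292991
  phi_hat_1 = (-0.7767 - (-0.7767)(-0.292991) - (-1.1036)(0.40702)) / 3.1542 = -0.175981
So phi_hat = [-0.1760, -0.2930, 0.4070].
Therefore phi_hat_3 = 0.4070.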